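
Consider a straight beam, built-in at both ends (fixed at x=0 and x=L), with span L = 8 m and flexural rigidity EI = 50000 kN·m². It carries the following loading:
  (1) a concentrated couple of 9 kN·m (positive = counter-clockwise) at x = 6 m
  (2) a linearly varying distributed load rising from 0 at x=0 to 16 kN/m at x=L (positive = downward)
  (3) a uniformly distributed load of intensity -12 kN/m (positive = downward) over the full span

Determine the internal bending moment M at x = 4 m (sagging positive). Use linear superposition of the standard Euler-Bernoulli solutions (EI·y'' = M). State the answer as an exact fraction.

M(4) = -101/12 kN·m

Load 1 — applied couple M₀=9 kN·m at a=6 m (b=L-a=2):
  M_1 = R_Ax - M_A  [x≤a] with R_A=81/64, M_A=45/16 = (81/64)·4 - (45/16) = 9/4 kN·m
Load 2 — triangular load w₀=16 kN/m (0→w₀ over full span):
  M_2 = 3w₀Lx/20 - w₀L²/30 - w₀x³/(6L) = 3·16·8·4/20 - 16·8²/30 - 16·4³/(6·8) = 64/3 kN·m
Load 3 — uniform load w=-12 kN/m over full span:
  M_3 = wLx/2 - wL²/12 - wx²/2 = (-12)·8·4/2 - (-12)·8²/12 - (-12)·4²/2 = -32 kN·m
Superposition: M = Σ M_i = -101/12 kN·m ≈ -8.416667 kN·m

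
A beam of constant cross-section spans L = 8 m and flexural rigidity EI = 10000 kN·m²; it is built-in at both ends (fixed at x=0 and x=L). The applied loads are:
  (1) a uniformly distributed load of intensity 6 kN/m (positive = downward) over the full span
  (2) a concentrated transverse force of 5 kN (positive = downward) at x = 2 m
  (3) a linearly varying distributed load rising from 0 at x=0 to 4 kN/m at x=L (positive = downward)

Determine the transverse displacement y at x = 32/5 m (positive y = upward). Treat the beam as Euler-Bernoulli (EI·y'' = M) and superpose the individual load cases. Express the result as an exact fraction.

y(32/5) = -147921/39062500 m

Load 1 — uniform load w=6 kN/m over full span:
  y_1 = -wx²(L-x)²/(24EI) = -6·(32/5)²·(8-(32/5))²/(24·10000) = -1024/390625 m
Load 2 — point force P=5 kN at a=2 m (b=L-a=6):
  y_2 = -Pa²(L-x)²(3bL-(3b+a)(L-x))/(6L³EI)  [x>a] = -5·2²·(8-(32/5))²·(3·6·8-(3·6+2)·(8-(32/5)))/(6·8³·10000) = -7/37500 m
Load 3 — triangular load w₀=4 kN/m (0→w₀ over full span):
  y_3 = -w₀x²(L-x)²(x+2L)/(120LEI) = -4·(32/5)²·(8-(32/5))²·((32/5)+2·8)/(120·8·10000) = -28672/29296875 m
Superposition: y = Σ y_i = -147921/39062500 m ≈ -0.003787 m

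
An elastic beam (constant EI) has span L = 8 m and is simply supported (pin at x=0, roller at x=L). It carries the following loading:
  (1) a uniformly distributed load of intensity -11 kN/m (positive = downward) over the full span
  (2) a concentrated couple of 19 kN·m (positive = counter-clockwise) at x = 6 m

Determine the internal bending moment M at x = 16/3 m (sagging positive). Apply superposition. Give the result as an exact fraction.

M(16/3) = -590/9 kN·m

Load 1 — uniform load w=-11 kN/m over full span:
  M_1 = wx(L-x)/2 = (-11)·(16/3)·(8-(16/3))/2 = -704/9 kN·m
Load 2 — applied couple M₀=19 kN·m at a=6 m (b=L-a=2):
  M_2 = M₀x/L  [x≤a] = 19·(16/3)/8 = 38/3 kN·m
Superposition: M = Σ M_i = -590/9 kN·m ≈ -65.555556 kN·m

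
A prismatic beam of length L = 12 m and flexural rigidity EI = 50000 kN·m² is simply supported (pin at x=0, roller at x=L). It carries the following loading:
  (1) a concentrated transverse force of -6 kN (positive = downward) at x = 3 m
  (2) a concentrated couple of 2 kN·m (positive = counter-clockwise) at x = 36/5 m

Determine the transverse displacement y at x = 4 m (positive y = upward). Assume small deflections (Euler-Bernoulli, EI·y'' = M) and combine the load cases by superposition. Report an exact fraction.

y(4) = 15239/5625000 m

Load 1 — point force P=-6 kN at a=3 m (b=L-a=9):
  y_1 = -Pa(L-x)(2Lx-a²-x²)/(6LEI)  [x>a] = -(-6)·3·(12-4)·(2·12·4-3²-4²)/(6·12·50000) = 71/25000 m
Load 2 — applied couple M₀=2 kN·m at a=36/5 m (b=L-a=24/5):
  y_2 = (M₀x³/(6L)+C₁x)/EI  [x≤a] with C₁=M₀(3b²-L²)/(6L)=-52/25 = (2·4³/(6·12)+(-52/25)·4)/50000 = -92/703125 m
Superposition: y = Σ y_i = 15239/5625000 m ≈ 0.002709 m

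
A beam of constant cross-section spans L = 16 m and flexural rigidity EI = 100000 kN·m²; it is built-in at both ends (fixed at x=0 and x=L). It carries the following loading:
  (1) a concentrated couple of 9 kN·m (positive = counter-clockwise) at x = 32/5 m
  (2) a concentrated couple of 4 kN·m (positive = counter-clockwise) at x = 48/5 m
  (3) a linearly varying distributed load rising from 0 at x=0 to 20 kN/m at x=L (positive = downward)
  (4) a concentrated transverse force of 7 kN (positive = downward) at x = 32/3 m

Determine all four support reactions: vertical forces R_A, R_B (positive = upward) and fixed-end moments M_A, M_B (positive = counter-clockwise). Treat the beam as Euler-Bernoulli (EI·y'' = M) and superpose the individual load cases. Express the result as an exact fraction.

Load 1 — applied couple M₀=9 kN·m at a=32/5 m (b=L-a=48/5):
  R_A = 6M₀ab/L³ = 6·9·(32/5)·(48/5)/16³ = 81/100 kN
  M_A = M₀b(2a-b)/L² = 9·(48/5)·(2·(32/5)-(48/5))/16² = 27/25 kN·m
  R_B = -6M₀ab/L³ = -6·9·(32/5)·(48/5)/16³ = -81/100 kN
  M_B = M₀a(2b-a)/L² = 9·(32/5)·(2·(48/5)-(32/5))/16² = 72/25 kN·m
Load 2 — applied couple M₀=4 kN·m at a=48/5 m (b=L-a=32/5):
  R_A = 6M₀ab/L³ = 6·4·(48/5)·(32/5)/16³ = 9/25 kN
  M_A = M₀b(2a-b)/L² = 4·(32/5)·(2·(48/5)-(32/5))/16² = 32/25 kN·m
  R_B = -6M₀ab/L³ = -6·4·(48/5)·(32/5)/16³ = -9/25 kN
  M_B = M₀a(2b-a)/L² = 4·(48/5)·(2·(32/5)-(48/5))/16² = 12/25 kN·m
Load 3 — triangular load w₀=20 kN/m (0→w₀ over full span):
  R_A = 3w₀L/20 = 3·20·16/20 = 48 kN
  M_A = w₀L²/30 = 20·16²/30 = 512/3 kN·m
  R_B = 7w₀L/20 = 7·20·16/20 = 112 kN
  M_B = -w₀L²/20 = -20·16²/20 = -256 kN·m
Load 4 — point force P=7 kN at a=32/3 m (b=L-a=16/3):
  R_A = Pb²(3a+b)/L³ = 7·(16/3)²·(3·(32/3)+(16/3))/16³ = 49/27 kN
  M_A = Pab²/L² = 7·(32/3)·(16/3)²/16² = 224/27 kN·m
  R_B = Pa²(a+3b)/L³ = 7·(32/3)²·((32/3)+3·(16/3))/16³ = 140/27 kN
  M_B = -Pa²b/L² = -7·(32/3)²·(16/3)/16² = -448/27 kN·m
Superposition: R_A = 137659/2700 kN, M_A = 122393/675 kN·m, R_B = 313241/2700 kN, M_B = -181732/675 kN·m

R_A = 137659/2700 kN, M_A = 122393/675 kN·m, R_B = 313241/2700 kN, M_B = -181732/675 kN·m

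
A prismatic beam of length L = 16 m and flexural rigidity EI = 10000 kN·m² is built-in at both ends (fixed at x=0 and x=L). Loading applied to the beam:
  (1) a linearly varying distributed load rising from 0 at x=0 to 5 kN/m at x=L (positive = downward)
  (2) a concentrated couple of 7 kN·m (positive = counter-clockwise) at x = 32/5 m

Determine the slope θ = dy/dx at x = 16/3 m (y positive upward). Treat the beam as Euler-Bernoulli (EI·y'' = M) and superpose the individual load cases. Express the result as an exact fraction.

Load 1 — triangular load w₀=5 kN/m (0→w₀ over full span):
  θ_1 = -w₀(2x(L-x)(L-2x)(x+2L)+x²(L-x)²)/(120LEI) = -5·(2·(16/3)·(16-(16/3))·(16-2·(16/3))·((16/3)+2·16)+(16/3)²·(16-(16/3))²)/(120·16·10000) = -1024/151875 rad
Load 2 — applied couple M₀=7 kN·m at a=32/5 m (b=L-a=48/5):
  θ_2 = (R_Ax²/2 - M_Ax)/EI  [x≤a] with R_A=63/100, M_A=21/25 = ((63/100)·(16/3)²/2 - (21/25)·(16/3))/10000 = 7/15625 rad
Superposition: θ = Σ θ_i = -23899/3796875 rad ≈ -0.006294 rad

θ(16/3) = -23899/3796875 rad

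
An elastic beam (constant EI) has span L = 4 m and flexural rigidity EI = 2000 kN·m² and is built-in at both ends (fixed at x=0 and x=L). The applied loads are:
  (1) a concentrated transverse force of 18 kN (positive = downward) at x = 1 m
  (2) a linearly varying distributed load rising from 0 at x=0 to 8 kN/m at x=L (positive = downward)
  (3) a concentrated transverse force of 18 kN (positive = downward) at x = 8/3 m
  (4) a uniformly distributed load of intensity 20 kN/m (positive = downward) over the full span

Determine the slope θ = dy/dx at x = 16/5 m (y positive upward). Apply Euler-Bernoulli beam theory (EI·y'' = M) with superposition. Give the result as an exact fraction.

θ(16/5) = 11557/1250000 rad

Load 1 — point force P=18 kN at a=1 m (b=L-a=3):
  θ_1 = Pa²(L-x)(2bL-(3b+a)(L-x))/(2L³EI)  [x>a] = 18·1²·(4-(16/5))·(2·3·4-(3·3+1)·(4-(16/5)))/(2·4³·2000) = 9/10000 rad
Load 2 — triangular load w₀=8 kN/m (0→w₀ over full span):
  θ_2 = -w₀(2x(L-x)(L-2x)(x+2L)+x²(L-x)²)/(120LEI) = -8·(2·(16/5)·(4-(16/5))·(4-2·(16/5))·((16/5)+2·4)+(16/5)²·(4-(16/5))²)/(120·4·2000) = 256/234375 rad
Load 3 — point force P=18 kN at a=8/3 m (b=L-a=4/3):
  θ_3 = Pa²(L-x)(2bL-(3b+a)(L-x))/(2L³EI)  [x>a] = 18·(8/3)²·(4-(16/5))·(2·(4/3)·4-(3·(4/3)+(8/3))·(4-(16/5)))/(2·4³·2000) = 4/1875 rad
Load 4 — uniform load w=20 kN/m over full span:
  θ_4 = -wx(L-x)(L-2x)/(12EI) = -20·(16/5)·(4-(16/5))·(4-2·(16/5))/(12·2000) = 16/3125 rad
Superposition: θ = Σ θ_i = 11557/1250000 rad ≈ 0.009246 rad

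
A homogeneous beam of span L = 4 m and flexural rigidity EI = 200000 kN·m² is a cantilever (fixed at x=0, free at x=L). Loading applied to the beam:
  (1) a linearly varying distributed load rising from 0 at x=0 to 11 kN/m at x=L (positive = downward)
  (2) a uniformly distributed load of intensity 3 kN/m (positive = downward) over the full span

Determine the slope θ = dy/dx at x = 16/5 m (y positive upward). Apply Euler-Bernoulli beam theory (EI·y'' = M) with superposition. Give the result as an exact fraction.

Load 1 — triangular load w₀=11 kN/m (0→w₀ over full span):
  θ_1 = (w₀Lx²/4-w₀L²x/3-w₀x⁴/(24L))/EI = (11·4·(16/5)²/4-11·4²·(16/5)/3-11·(16/5)⁴/(24·4))/200000 = -2552/5859375 rad
Load 2 — uniform load w=3 kN/m over full span:
  θ_2 = -wx(x²-3Lx+3L²)/(6EI) = -3·(16/5)·((16/5)²-3·4·(16/5)+3·4²)/(6·200000) = -62/390625 rad
Superposition: θ = Σ θ_i = -3482/5859375 rad ≈ -0.000594 rad

θ(16/5) = -3482/5859375 rad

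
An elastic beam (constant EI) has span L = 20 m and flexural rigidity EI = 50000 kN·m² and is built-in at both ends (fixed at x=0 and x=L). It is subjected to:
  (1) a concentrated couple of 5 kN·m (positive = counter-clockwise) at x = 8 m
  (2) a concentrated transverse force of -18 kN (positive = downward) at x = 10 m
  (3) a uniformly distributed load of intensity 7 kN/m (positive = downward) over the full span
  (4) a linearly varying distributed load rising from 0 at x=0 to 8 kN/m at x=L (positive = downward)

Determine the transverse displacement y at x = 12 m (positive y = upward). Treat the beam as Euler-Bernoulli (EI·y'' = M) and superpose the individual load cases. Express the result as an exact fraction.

y(12) = -5614/78125 m

Load 1 — applied couple M₀=5 kN·m at a=8 m (b=L-a=12):
  y_1 = (R_Ax³/6 - M_Ax²/2 - M₀(x-a)²/2)/EI  [x>a] with R_A=9/25, M_A=3/5 = ((9/25)·12³/6 - (3/5)·12²/2 - 5·(12-8)²/2)/50000 = 32/78125 m
Load 2 — point force P=-18 kN at a=10 m (b=L-a=10):
  y_2 = -Pa²(L-x)²(3bL-(3b+a)(L-x))/(6L³EI)  [x>a] = -(-18)·10²·(20-12)²·(3·10·20-(3·10+10)·(20-12))/(6·20³·50000) = 42/3125 m
Load 3 — uniform load w=7 kN/m over full span:
  y_3 = -wx²(L-x)²/(24EI) = -7·12²·(20-12)²/(24·50000) = -168/3125 m
Load 4 — triangular load w₀=8 kN/m (0→w₀ over full span):
  y_4 = -w₀x²(L-x)²(x+2L)/(120LEI) = -8·12²·(20-12)²·(12+2·20)/(120·20·50000) = -2496/78125 m
Superposition: y = Σ y_i = -5614/78125 m ≈ -0.071859 m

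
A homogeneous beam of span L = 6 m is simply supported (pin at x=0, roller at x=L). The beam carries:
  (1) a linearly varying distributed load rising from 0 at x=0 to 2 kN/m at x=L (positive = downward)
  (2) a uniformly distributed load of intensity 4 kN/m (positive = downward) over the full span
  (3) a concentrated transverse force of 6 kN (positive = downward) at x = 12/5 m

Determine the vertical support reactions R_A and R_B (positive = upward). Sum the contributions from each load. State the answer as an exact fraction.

Load 1 — triangular load w₀=2 kN/m (0→w₀ over full span):
  R_A = w₀L/6 = 2·6/6 = 2 kN
  R_B = w₀L/3 = 2·6/3 = 4 kN
Load 2 — uniform load w=4 kN/m over full span:
  R_A = wL/2 = 4·6/2 = 12 kN
  R_B = wL/2 = 4·6/2 = 12 kN
Load 3 — point force P=6 kN at a=12/5 m (b=L-a=18/5):
  R_A = Pb/L = 6·(18/5)/6 = 18/5 kN
  R_B = Pa/L = 6·(12/5)/6 = 12/5 kN
Superposition: R_A = 88/5 kN, R_B = 92/5 kN

R_A = 88/5 kN, R_B = 92/5 kN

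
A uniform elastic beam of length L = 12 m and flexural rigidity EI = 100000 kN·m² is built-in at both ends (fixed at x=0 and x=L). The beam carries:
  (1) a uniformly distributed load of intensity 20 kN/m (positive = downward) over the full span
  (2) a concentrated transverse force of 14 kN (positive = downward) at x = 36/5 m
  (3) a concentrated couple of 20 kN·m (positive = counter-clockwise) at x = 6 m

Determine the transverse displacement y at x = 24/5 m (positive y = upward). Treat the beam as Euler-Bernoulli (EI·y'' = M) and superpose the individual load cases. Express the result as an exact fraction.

y(24/5) = -537993/48828125 m

Load 1 — uniform load w=20 kN/m over full span:
  y_1 = -wx²(L-x)²/(24EI) = -20·(24/5)²·(12-(24/5))²/(24·100000) = -3888/390625 m
Load 2 — point force P=14 kN at a=36/5 m (b=L-a=24/5):
  y_2 = -Pb²x²(3aL-(3a+b)x)/(6L³EI)  [x≤a] = -14·(24/5)²·(24/5)²·(3·(36/5)·12-(3·(36/5)+(24/5))·(24/5))/(6·12³·100000) = -46368/48828125 m
Load 3 — applied couple M₀=20 kN·m at a=6 m (b=L-a=6):
  y_3 = (R_Ax³/6 - M_Ax²/2)/EI  [x≤a] with R_A=5/2, M_A=5 = ((5/2)·(24/5)³/6 - 5·(24/5)²/2)/100000 = -9/78125 m
Superposition: y = Σ y_i = -537993/48828125 m ≈ -0.011018 m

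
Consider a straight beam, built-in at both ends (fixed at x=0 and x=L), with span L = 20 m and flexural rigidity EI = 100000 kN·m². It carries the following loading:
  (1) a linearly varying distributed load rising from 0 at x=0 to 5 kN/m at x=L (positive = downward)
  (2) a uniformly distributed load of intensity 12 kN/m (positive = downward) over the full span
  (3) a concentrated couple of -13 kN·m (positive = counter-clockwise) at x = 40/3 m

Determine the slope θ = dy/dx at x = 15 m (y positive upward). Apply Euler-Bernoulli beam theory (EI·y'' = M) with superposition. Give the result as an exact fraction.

Load 1 — triangular load w₀=5 kN/m (0→w₀ over full span):
  θ_1 = -w₀(2x(L-x)(L-2x)(x+2L)+x²(L-x)²)/(120LEI) = -5·(2·15·(20-15)·(20-2·15)·(15+2·20)+15²·(20-15)²)/(120·20·100000) = 41/25600 rad
Load 2 — uniform load w=12 kN/m over full span:
  θ_2 = -wx(L-x)(L-2x)/(12EI) = -12·15·(20-15)·(20-2·15)/(12·100000) = 3/400 rad
Load 3 — applied couple M₀=-13 kN·m at a=40/3 m (b=L-a=20/3):
  θ_3 = (R_Ax²/2 - M_Ax - M₀(x-a))/EI  [x>a] with R_A=-13/15, M_A=-13/3 = ((-13/15)·15²/2 - (-13/3)·15 - (-13)·(15-(40/3)))/100000 = -13/120000 rad
Superposition: θ = Σ θ_i = 17267/1920000 rad ≈ 0.008993 rad

θ(15) = 17267/1920000 rad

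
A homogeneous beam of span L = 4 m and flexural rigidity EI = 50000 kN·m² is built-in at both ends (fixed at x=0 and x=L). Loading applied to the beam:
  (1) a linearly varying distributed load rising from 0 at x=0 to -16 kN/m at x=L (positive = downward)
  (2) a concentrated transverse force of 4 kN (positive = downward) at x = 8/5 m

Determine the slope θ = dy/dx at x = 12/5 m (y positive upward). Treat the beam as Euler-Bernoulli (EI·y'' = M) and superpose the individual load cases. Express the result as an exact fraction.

θ(12/5) = -192/9765625 rad

Load 1 — triangular load w₀=-16 kN/m (0→w₀ over full span):
  θ_1 = -w₀(2x(L-x)(L-2x)(x+2L)+x²(L-x)²)/(120LEI) = -(-16)·(2·(12/5)·(4-(12/5))·(4-2·(12/5))·((12/5)+2·4)+(12/5)²·(4-(12/5))²)/(120·4·50000) = -64/1953125 rad
Load 2 — point force P=4 kN at a=8/5 m (b=L-a=12/5):
  θ_2 = Pa²(L-x)(2bL-(3b+a)(L-x))/(2L³EI)  [x>a] = 4·(8/5)²·(4-(12/5))·(2·(12/5)·4-(3·(12/5)+(8/5))·(4-(12/5)))/(2·4³·50000) = 128/9765625 rad
Superposition: θ = Σ θ_i = -192/9765625 rad ≈ -0.000020 rad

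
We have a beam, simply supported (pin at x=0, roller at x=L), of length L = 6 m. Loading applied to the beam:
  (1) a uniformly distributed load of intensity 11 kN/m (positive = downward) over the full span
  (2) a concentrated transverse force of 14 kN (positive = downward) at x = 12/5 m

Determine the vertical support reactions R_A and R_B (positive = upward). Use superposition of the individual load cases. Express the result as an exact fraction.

R_A = 207/5 kN, R_B = 193/5 kN

Load 1 — uniform load w=11 kN/m over full span:
  R_A = wL/2 = 11·6/2 = 33 kN
  R_B = wL/2 = 11·6/2 = 33 kN
Load 2 — point force P=14 kN at a=12/5 m (b=L-a=18/5):
  R_A = Pb/L = 14·(18/5)/6 = 42/5 kN
  R_B = Pa/L = 14·(12/5)/6 = 28/5 kN
Superposition: R_A = 207/5 kN, R_B = 193/5 kN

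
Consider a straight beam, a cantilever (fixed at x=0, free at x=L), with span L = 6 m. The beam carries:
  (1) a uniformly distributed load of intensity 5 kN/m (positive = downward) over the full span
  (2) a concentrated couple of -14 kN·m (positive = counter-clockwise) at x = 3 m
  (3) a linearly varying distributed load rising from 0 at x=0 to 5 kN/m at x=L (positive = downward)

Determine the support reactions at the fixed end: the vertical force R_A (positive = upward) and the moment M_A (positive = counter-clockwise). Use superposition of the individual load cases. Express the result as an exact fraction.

R_A = 45 kN, M_A = 164 kN·m

Load 1 — uniform load w=5 kN/m over full span:
  R_A = wL = 5·6 = 30 kN
  M_A = wL²/2 = 5·6²/2 = 90 kN·m
Load 2 — applied couple M₀=-14 kN·m at a=3 m (b=L-a=3):
  R_A = 0 kN
  M_A = -M₀ = -(-14) = 14 kN·m
Load 3 — triangular load w₀=5 kN/m (0→w₀ over full span):
  R_A = w₀L/2 = 5·6/2 = 15 kN
  M_A = w₀L²/3 = 5·6²/3 = 60 kN·m
Superposition: R_A = 45 kN, M_A = 164 kN·m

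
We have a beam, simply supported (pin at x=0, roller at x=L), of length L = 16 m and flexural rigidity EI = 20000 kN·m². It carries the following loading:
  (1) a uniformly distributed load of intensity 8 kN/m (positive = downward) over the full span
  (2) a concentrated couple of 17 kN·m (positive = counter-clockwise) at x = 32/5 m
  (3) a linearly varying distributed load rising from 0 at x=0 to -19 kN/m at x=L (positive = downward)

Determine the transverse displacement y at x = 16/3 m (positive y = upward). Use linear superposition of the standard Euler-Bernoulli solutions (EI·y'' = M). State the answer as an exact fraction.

y(16/3) = 538316/11390625 m

Load 1 — uniform load w=8 kN/m over full span:
  y_1 = -wx(L³-2Lx²+x³)/(24EI) = -8·(16/3)·(16³-2·16·(16/3)²+(16/3)³)/(24·20000) = -45056/151875 m
Load 2 — applied couple M₀=17 kN·m at a=32/5 m (b=L-a=48/5):
  y_2 = (M₀x³/(6L)+C₁x)/EI  [x≤a] with C₁=M₀(3b²-L²)/(6L)=272/75 = (17·(16/3)³/(6·16)+(272/75)·(16/3))/20000 = 2924/1265625 m
Load 3 — triangular load w₀=-19 kN/m (0→w₀ over full span):
  y_3 = -w₀x(7L⁴-10L²x²+3x⁴)/(360LEI) = -(-19)·(16/3)·(7·16⁴-10·16²·(16/3)²+3·(16/3)⁴)/(360·16·20000) = 155648/455625 m
Superposition: y = Σ y_i = 538316/11390625 m ≈ 0.047260 m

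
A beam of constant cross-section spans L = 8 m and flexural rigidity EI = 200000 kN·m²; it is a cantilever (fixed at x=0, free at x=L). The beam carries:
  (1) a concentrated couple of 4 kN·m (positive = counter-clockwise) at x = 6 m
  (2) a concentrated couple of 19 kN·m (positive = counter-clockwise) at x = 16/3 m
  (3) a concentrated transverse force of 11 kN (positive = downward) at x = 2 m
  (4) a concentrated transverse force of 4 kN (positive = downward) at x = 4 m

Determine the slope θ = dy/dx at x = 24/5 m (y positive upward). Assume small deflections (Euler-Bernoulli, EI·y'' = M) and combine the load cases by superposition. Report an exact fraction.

θ(24/5) = 141/500000 rad

Load 1 — applied couple M₀=4 kN·m at a=6 m (b=L-a=2):
  θ_1 = M₀x/EI  [x≤a] = 4·(24/5)/200000 = 3/31250 rad
Load 2 — applied couple M₀=19 kN·m at a=16/3 m (b=L-a=8/3):
  θ_2 = M₀x/EI  [x≤a] = 19·(24/5)/200000 = 57/125000 rad
Load 3 — point force P=11 kN at a=2 m (b=L-a=6):
  θ_3 = -Pa²/(2EI)  [x>a] = -11·2²/(2·200000) = -11/100000 rad
Load 4 — point force P=4 kN at a=4 m (b=L-a=4):
  θ_4 = -Pa²/(2EI)  [x>a] = -4·4²/(2·200000) = -1/6250 rad
Superposition: θ = Σ θ_i = 141/500000 rad ≈ 0.000282 rad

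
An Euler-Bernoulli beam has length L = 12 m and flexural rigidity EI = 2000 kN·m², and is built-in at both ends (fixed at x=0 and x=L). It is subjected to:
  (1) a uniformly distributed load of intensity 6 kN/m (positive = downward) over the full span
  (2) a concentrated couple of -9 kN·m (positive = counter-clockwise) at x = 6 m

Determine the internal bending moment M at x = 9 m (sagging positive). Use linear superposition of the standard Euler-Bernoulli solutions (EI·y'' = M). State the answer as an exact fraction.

M(9) = 81/8 kN·m

Load 1 — uniform load w=6 kN/m over full span:
  M_1 = wLx/2 - wL²/12 - wx²/2 = 6·12·9/2 - 6·12²/12 - 6·9²/2 = 9 kN·m
Load 2 — applied couple M₀=-9 kN·m at a=6 m (b=L-a=6):
  M_2 = R_Ax - M_A - M₀  [x>a] with R_A=-9/8, M_A=-9/4 = (-9/8)·9 - (-9/4) - (-9) = 9/8 kN·m
Superposition: M = Σ M_i = 81/8 kN·m ≈ 10.125000 kN·m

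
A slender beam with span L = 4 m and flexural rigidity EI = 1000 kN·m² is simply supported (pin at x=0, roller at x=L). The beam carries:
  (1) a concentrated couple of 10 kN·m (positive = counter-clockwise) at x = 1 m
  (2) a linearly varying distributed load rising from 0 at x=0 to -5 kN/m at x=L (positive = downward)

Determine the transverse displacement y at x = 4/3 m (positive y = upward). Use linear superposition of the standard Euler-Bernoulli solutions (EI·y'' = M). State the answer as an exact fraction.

Load 1 — applied couple M₀=10 kN·m at a=1 m (b=L-a=3):
  y_1 = (M₀x³/(6L)-M₀(x-a)²/2+C₁x)/EI  [x>a] with C₁=M₀(3b²-L²)/(6L)=55/12 = (10·(4/3)³/(6·4)-10·((4/3)-1)²/2+(55/12)·(4/3))/1000 = 53/8100 m
Load 2 — triangular load w₀=-5 kN/m (0→w₀ over full span):
  y_2 = -w₀x(7L⁴-10L²x²+3x⁴)/(360LEI) = -(-5)·(4/3)·(7·4⁴-10·4²·(4/3)²+3·(4/3)⁴)/(360·4·1000) = 128/18225 m
Superposition: y = Σ y_i = 989/72900 m ≈ 0.013567 m

y(4/3) = 989/72900 m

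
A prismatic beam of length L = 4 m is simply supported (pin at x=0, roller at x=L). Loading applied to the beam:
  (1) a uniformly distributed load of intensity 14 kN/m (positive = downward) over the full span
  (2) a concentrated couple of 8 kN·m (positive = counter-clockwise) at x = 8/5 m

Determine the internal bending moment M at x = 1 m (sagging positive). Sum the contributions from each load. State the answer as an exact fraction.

Load 1 — uniform load w=14 kN/m over full span:
  M_1 = wx(L-x)/2 = 14·1·(4-1)/2 = 21 kN·m
Load 2 — applied couple M₀=8 kN·m at a=8/5 m (b=L-a=12/5):
  M_2 = M₀x/L  [x≤a] = 8·1/4 = 2 kN·m
Superposition: M = Σ M_i = 23 kN·m ≈ 23.000000 kN·m

M(1) = 23 kN·m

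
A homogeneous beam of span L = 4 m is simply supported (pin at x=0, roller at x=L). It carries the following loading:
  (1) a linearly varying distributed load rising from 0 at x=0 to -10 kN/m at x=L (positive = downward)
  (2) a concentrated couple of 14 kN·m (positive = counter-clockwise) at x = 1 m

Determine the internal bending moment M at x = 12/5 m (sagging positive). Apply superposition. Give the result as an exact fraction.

Load 1 — triangular load w₀=-10 kN/m (0→w₀ over full span):
  M_1 = w₀Lx/6 - w₀x³/(6L) = (-10)·4·(12/5)/6 - (-10)·(12/5)³/(6·4) = -256/25 kN·m
Load 2 — applied couple M₀=14 kN·m at a=1 m (b=L-a=3):
  M_2 = M₀x/L - M₀  [x>a] = 14·(12/5)/4 - 14 = -28/5 kN·m
Superposition: M = Σ M_i = -396/25 kN·m ≈ -15.840000 kN·m

M(12/5) = -396/25 kN·m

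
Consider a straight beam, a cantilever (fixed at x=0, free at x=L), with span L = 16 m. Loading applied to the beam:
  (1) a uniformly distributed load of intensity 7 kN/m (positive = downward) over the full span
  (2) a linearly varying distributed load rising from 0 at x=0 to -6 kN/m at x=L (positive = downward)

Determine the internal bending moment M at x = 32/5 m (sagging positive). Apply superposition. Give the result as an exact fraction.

Load 1 — uniform load w=7 kN/m over full span:
  M_1 = -w(L-x)²/2 = -7·(16-(32/5))²/2 = -8064/25 kN·m
Load 2 — triangular load w₀=-6 kN/m (0→w₀ over full span):
  M_2 = w₀Lx/2 - w₀L²/3 - w₀x³/(6L) = (-6)·16·(32/5)/2 - (-6)·16²/3 - (-6)·(32/5)³/(6·16) = 27648/125 kN·m
Superposition: M = Σ M_i = -12672/125 kN·m ≈ -101.376000 kN·m

M(32/5) = -12672/125 kN·m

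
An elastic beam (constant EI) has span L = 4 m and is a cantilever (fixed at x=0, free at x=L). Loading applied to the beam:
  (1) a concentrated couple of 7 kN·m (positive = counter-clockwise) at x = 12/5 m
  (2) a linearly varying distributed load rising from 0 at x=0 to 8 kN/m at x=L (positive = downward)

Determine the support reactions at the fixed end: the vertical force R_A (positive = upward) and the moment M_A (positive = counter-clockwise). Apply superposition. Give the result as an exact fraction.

Load 1 — applied couple M₀=7 kN·m at a=12/5 m (b=L-a=8/5):
  R_A = 0 kN
  M_A = -M₀ = -7 kN·m
Load 2 — triangular load w₀=8 kN/m (0→w₀ over full span):
  R_A = w₀L/2 = 8·4/2 = 16 kN
  M_A = w₀L²/3 = 8·4²/3 = 128/3 kN·m
Superposition: R_A = 16 kN, M_A = 107/3 kN·m

R_A = 16 kN, M_A = 107/3 kN·m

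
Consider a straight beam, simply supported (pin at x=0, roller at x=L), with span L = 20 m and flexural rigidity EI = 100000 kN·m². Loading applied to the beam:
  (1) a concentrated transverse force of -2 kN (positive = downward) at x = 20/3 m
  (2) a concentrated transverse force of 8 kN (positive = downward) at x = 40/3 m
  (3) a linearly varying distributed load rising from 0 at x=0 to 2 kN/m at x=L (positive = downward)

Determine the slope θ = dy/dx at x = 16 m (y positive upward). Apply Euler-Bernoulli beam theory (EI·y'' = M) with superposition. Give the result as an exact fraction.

Load 1 — point force P=-2 kN at a=20/3 m (b=L-a=40/3):
  θ_1 = -Pa(2L²-6Lx+3x²+a²)/(6LEI)  [x>a] = -(-2)·(20/3)·(2·20²-6·20·16+3·16²+(20/3)²)/(6·20·100000) = -173/506250 rad
Load 2 — point force P=8 kN at a=40/3 m (b=L-a=20/3):
  θ_2 = -Pa(2L²-6Lx+3x²+a²)/(6LEI)  [x>a] = -8·(40/3)·(2·20²-6·20·16+3·16²+(40/3)²)/(6·20·100000) = 392/253125 rad
Load 3 — triangular load w₀=2 kN/m (0→w₀ over full span):
  θ_3 = -w₀(7L⁴-30L²x²+15x⁴)/(360LEI) = -2·(7·20⁴-30·20²·16²+15·16⁴)/(360·20·100000) = 757/281250 rad
Superposition: θ = Σ θ_i = 4934/1265625 rad ≈ 0.003898 rad

θ(16) = 4934/1265625 rad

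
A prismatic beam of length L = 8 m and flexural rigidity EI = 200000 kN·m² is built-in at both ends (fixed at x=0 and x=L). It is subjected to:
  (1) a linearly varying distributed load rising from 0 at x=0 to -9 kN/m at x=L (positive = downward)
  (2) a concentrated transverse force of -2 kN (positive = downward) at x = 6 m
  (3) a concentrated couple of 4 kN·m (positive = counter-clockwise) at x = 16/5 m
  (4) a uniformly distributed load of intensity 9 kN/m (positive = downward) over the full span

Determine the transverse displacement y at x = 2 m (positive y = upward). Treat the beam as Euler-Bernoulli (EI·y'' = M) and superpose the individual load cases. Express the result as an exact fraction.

Load 1 — triangular load w₀=-9 kN/m (0→w₀ over full span):
  y_1 = -w₀x²(L-x)²(x+2L)/(120LEI) = -(-9)·2²·(8-2)²·(2+2·8)/(120·8·200000) = 243/2000000 m
Load 2 — point force P=-2 kN at a=6 m (b=L-a=2):
  y_2 = -Pb²x²(3aL-(3a+b)x)/(6L³EI)  [x≤a] = -(-2)·2²·2²·(3·6·8-(3·6+2)·2)/(6·8³·200000) = 13/2400000 m
Load 3 — applied couple M₀=4 kN·m at a=16/5 m (b=L-a=24/5):
  y_3 = (R_Ax³/6 - M_Ax²/2)/EI  [x≤a] with R_A=18/25, M_A=12/25 = ((18/25)·2³/6 - (12/25)·2²/2)/200000 = 0 m
Load 4 — uniform load w=9 kN/m over full span:
  y_4 = -wx²(L-x)²/(24EI) = -9·2²·(8-2)²/(24·200000) = -27/100000 m
Superposition: y = Σ y_i = -1717/12000000 m ≈ -0.000143 m

y(2) = -1717/12000000 m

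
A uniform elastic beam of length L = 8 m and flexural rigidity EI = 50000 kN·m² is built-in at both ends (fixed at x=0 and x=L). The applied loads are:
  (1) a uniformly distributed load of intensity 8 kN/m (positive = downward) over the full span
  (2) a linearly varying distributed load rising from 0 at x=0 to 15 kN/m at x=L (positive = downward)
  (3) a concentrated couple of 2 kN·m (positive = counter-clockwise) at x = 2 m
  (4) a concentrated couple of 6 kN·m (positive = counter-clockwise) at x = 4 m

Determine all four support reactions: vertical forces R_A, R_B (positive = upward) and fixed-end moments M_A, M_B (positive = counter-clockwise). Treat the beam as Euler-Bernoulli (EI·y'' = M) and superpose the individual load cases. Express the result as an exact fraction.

Load 1 — uniform load w=8 kN/m over full span:
  R_A = wL/2 = 8·8/2 = 32 kN
  M_A = wL²/12 = 8·8²/12 = 128/3 kN·m
  R_B = wL/2 = 8·8/2 = 32 kN
  M_B = -wL²/12 = -8·8²/12 = -128/3 kN·m
Load 2 — triangular load w₀=15 kN/m (0→w₀ over full span):
  R_A = 3w₀L/20 = 3·15·8/20 = 18 kN
  M_A = w₀L²/30 = 15·8²/30 = 32 kN·m
  R_B = 7w₀L/20 = 7·15·8/20 = 42 kN
  M_B = -w₀L²/20 = -15·8²/20 = -48 kN·m
Load 3 — applied couple M₀=2 kN·m at a=2 m (b=L-a=6):
  R_A = 6M₀ab/L³ = 6·2·2·6/8³ = 9/32 kN
  M_A = M₀b(2a-b)/L² = 2·6·(2·2-6)/8² = -3/8 kN·m
  R_B = -6M₀ab/L³ = -6·2·2·6/8³ = -9/32 kN
  M_B = M₀a(2b-a)/L² = 2·2·(2·6-2)/8² = 5/8 kN·m
Load 4 — applied couple M₀=6 kN·m at a=4 m (b=L-a=4):
  R_A = 6M₀ab/L³ = 6·6·4·4/8³ = 9/8 kN
  M_A = M₀b(2a-b)/L² = 6·4·(2·4-4)/8² = 3/2 kN·m
  R_B = -6M₀ab/L³ = -6·6·4·4/8³ = -9/8 kN
  M_B = M₀a(2b-a)/L² = 6·4·(2·4-4)/8² = 3/2 kN·m
Superposition: R_A = 1645/32 kN, M_A = 1819/24 kN·m, R_B = 2323/32 kN, M_B = -2125/24 kN·m

R_A = 1645/32 kN, M_A = 1819/24 kN·m, R_B = 2323/32 kN, M_B = -2125/24 kN·m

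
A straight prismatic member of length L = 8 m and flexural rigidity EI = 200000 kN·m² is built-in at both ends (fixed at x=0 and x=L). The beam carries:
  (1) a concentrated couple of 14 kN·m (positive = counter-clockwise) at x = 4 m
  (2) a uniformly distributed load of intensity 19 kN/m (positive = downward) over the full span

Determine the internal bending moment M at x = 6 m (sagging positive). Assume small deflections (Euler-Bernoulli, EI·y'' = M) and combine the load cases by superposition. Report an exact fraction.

M(6) = 131/12 kN·m

Load 1 — applied couple M₀=14 kN·m at a=4 m (b=L-a=4):
  M_1 = R_Ax - M_A - M₀  [x>a] with R_A=21/8, M_A=7/2 = (21/8)·6 - (7/2) - 14 = -7/4 kN·m
Load 2 — uniform load w=19 kN/m over full span:
  M_2 = wLx/2 - wL²/12 - wx²/2 = 19·8·6/2 - 19·8²/12 - 19·6²/2 = 38/3 kN·m
Superposition: M = Σ M_i = 131/12 kN·m ≈ 10.916667 kN·m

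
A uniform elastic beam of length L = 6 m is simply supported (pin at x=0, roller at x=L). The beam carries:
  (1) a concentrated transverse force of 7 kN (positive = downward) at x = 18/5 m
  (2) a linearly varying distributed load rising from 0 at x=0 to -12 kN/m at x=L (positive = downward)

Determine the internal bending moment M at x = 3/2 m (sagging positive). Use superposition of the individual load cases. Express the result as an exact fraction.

M(3/2) = -507/40 kN·m

Load 1 — point force P=7 kN at a=18/5 m (b=L-a=12/5):
  M_1 = Pbx/L  [x≤a] = 7·(12/5)·(3/2)/6 = 21/5 kN·m
Load 2 — triangular load w₀=-12 kN/m (0→w₀ over full span):
  M_2 = w₀Lx/6 - w₀x³/(6L) = (-12)·6·(3/2)/6 - (-12)·(3/2)³/(6·6) = -135/8 kN·m
Superposition: M = Σ M_i = -507/40 kN·m ≈ -12.675000 kN·m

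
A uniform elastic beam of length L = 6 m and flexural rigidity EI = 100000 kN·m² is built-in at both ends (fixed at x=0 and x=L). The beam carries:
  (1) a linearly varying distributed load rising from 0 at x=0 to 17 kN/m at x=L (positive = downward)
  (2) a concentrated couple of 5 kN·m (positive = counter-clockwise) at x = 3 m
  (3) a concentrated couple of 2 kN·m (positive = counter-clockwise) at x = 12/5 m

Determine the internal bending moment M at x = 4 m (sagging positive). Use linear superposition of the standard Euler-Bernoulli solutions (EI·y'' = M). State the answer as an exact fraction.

M(4) = 8107/900 kN·m

Load 1 — triangular load w₀=17 kN/m (0→w₀ over full span):
  M_1 = 3w₀Lx/20 - w₀L²/30 - w₀x³/(6L) = 3·17·6·4/20 - 17·6²/30 - 17·4³/(6·6) = 476/45 kN·m
Load 2 — applied couple M₀=5 kN·m at a=3 m (b=L-a=3):
  M_2 = R_Ax - M_A - M₀  [x>a] with R_A=5/4, M_A=5/4 = (5/4)·4 - (5/4) - 5 = -5/4 kN·m
Load 3 — applied couple M₀=2 kN·m at a=12/5 m (b=L-a=18/5):
  M_3 = R_Ax - M_A - M₀  [x>a] with R_A=12/25, M_A=6/25 = (12/25)·4 - (6/25) - 2 = -8/25 kN·m
Superposition: M = Σ M_i = 8107/900 kN·m ≈ 9.007778 kN·m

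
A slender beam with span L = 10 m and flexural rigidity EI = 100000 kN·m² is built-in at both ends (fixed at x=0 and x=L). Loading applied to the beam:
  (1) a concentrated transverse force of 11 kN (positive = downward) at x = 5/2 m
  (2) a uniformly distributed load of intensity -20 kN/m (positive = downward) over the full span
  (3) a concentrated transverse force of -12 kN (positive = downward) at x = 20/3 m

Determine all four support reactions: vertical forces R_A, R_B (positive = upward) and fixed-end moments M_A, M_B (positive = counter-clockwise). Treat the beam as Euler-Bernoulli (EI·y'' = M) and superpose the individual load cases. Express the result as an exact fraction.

R_A = -27023/288 kN, M_A = -46105/288 kN·m, R_B = -30865/288 kN, M_B = 51635/288 kN·m

Load 1 — point force P=11 kN at a=5/2 m (b=L-a=15/2):
  R_A = Pb²(3a+b)/L³ = 11·(15/2)²·(3·(5/2)+(15/2))/10³ = 297/32 kN
  M_A = Pab²/L² = 11·(5/2)·(15/2)²/10² = 495/32 kN·m
  R_B = Pa²(a+3b)/L³ = 11·(5/2)²·((5/2)+3·(15/2))/10³ = 55/32 kN
  M_B = -Pa²b/L² = -11·(5/2)²·(15/2)/10² = -165/32 kN·m
Load 2 — uniform load w=-20 kN/m over full span:
  R_A = wL/2 = (-20)·10/2 = -100 kN
  M_A = wL²/12 = (-20)·10²/12 = -500/3 kN·m
  R_B = wL/2 = (-20)·10/2 = -100 kN
  M_B = -wL²/12 = -(-20)·10²/12 = 500/3 kN·m
Load 3 — point force P=-12 kN at a=20/3 m (b=L-a=10/3):
  R_A = Pb²(3a+b)/L³ = (-12)·(10/3)²·(3·(20/3)+(10/3))/10³ = -28/9 kN
  M_A = Pab²/L² = (-12)·(20/3)·(10/3)²/10² = -80/9 kN·m
  R_B = Pa²(a+3b)/L³ = (-12)·(20/3)²·((20/3)+3·(10/3))/10³ = -80/9 kN
  M_B = -Pa²b/L² = -(-12)·(20/3)²·(10/3)/10² = 160/9 kN·m
Superposition: R_A = -27023/288 kN, M_A = -46105/288 kN·m, R_B = -30865/288 kN, M_B = 51635/288 kN·m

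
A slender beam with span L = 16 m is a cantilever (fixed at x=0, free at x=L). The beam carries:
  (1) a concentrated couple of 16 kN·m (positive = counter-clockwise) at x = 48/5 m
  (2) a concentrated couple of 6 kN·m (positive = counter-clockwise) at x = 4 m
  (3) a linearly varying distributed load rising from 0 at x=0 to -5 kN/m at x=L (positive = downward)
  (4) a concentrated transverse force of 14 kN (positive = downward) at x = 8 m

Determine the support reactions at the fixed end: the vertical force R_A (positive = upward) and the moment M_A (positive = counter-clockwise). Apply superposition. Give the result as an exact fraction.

Load 1 — applied couple M₀=16 kN·m at a=48/5 m (b=L-a=32/5):
  R_A = 0 kN
  M_A = -M₀ = -16 kN·m
Load 2 — applied couple M₀=6 kN·m at a=4 m (b=L-a=12):
  R_A = 0 kN
  M_A = -M₀ = -6 kN·m
Load 3 — triangular load w₀=-5 kN/m (0→w₀ over full span):
  R_A = w₀L/2 = (-5)·16/2 = -40 kN
  M_A = w₀L²/3 = (-5)·16²/3 = -1280/3 kN·m
Load 4 — point force P=14 kN at a=8 m (b=L-a=8):
  R_A = P = 14 kN
  M_A = Pa = 14·8 = 112 kN·m
Superposition: R_A = -26 kN, M_A = -1010/3 kN·m

R_A = -26 kN, M_A = -1010/3 kN·m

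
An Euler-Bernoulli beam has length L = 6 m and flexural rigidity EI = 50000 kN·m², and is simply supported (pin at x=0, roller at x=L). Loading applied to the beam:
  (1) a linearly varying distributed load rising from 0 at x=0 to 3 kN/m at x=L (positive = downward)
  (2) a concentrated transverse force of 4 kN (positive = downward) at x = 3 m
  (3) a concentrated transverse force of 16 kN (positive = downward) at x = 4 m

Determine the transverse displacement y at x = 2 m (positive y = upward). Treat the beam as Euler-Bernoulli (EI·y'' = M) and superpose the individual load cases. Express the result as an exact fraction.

Load 1 — triangular load w₀=3 kN/m (0→w₀ over full span):
  y_1 = -w₀x(7L⁴-10L²x²+3x⁴)/(360LEI) = -3·2·(7·6⁴-10·6²·2²+3·2⁴)/(360·6·50000) = -4/9375 m
Load 2 — point force P=4 kN at a=3 m (b=L-a=3):
  y_2 = -Pbx(L²-b²-x²)/(6LEI)  [x≤a] = -4·3·2·(6²-3²-2²)/(6·6·50000) = -23/75000 m
Load 3 — point force P=16 kN at a=4 m (b=L-a=2):
  y_3 = -Pbx(L²-b²-x²)/(6LEI)  [x≤a] = -16·2·2·(6²-2²-2²)/(6·6·50000) = -28/28125 m
Superposition: y = Σ y_i = -389/225000 m ≈ -0.001729 m

y(2) = -389/225000 m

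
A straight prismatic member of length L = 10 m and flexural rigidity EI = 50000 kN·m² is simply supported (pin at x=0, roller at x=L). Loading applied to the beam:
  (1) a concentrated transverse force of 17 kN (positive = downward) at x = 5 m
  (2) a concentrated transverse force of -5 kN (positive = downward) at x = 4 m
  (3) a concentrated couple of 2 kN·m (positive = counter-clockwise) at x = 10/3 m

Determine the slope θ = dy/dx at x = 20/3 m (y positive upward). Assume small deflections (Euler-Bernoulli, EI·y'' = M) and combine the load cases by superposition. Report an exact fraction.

θ(20/3) = 1477/1800000 rad

Load 1 — point force P=17 kN at a=5 m (b=L-a=5):
  θ_1 = -Pa(2L²-6Lx+3x²+a²)/(6LEI)  [x>a] = -17·5·(2·10²-6·10·(20/3)+3·(20/3)²+5²)/(6·10·50000) = 17/14400 rad
Load 2 — point force P=-5 kN at a=4 m (b=L-a=6):
  θ_2 = -Pa(2L²-6Lx+3x²+a²)/(6LEI)  [x>a] = -(-5)·4·(2·10²-6·10·(20/3)+3·(20/3)²+4²)/(6·10·50000) = -19/56250 rad
Load 3 — applied couple M₀=2 kN·m at a=10/3 m (b=L-a=20/3):
  θ_3 = (M₀x²/(2L)-M₀(x-a)+C₁)/EI  [x>a] with C₁=M₀(3b²-L²)/(6L)=10/9 = (2·(20/3)²/(2·10)-2·((20/3)-(10/3))+(10/9))/50000 = -1/45000 rad
Superposition: θ = Σ θ_i = 1477/1800000 rad ≈ 0.000821 rad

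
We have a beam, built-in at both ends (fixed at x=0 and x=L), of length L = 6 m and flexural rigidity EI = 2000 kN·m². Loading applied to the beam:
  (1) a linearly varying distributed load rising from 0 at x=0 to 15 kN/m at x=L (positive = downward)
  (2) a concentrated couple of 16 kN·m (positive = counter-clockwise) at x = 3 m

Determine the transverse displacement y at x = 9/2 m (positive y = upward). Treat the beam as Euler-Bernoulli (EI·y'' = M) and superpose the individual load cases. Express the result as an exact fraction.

y(9/2) = -6867/1024000 m

Load 1 — triangular load w₀=15 kN/m (0→w₀ over full span):
  y_1 = -w₀x²(L-x)²(x+2L)/(120LEI) = -15·(9/2)²·(6-(9/2))²·((9/2)+2·6)/(120·6·2000) = -8019/1024000 m
Load 2 — applied couple M₀=16 kN·m at a=3 m (b=L-a=3):
  y_2 = (R_Ax³/6 - M_Ax²/2 - M₀(x-a)²/2)/EI  [x>a] with R_A=4, M_A=4 = (4·(9/2)³/6 - 4·(9/2)²/2 - 16·((9/2)-3)²/2)/2000 = 9/8000 m
Superposition: y = Σ y_i = -6867/1024000 m ≈ -0.006706 m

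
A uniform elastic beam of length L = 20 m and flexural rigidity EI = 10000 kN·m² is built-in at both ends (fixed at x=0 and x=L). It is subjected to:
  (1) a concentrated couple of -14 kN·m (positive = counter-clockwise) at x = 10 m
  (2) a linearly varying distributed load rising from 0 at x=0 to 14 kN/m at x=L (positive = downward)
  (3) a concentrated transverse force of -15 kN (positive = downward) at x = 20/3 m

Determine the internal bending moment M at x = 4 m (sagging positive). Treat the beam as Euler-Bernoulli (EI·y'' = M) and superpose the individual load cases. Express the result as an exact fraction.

M(4) = -161/6 kN·m

Load 1 — applied couple M₀=-14 kN·m at a=10 m (b=L-a=10):
  M_1 = R_Ax - M_A  [x≤a] with R_A=-21/20, M_A=-7/2 = (-21/20)·4 - (-7/2) = -7/10 kN·m
Load 2 — triangular load w₀=14 kN/m (0→w₀ over full span):
  M_2 = 3w₀Lx/20 - w₀L²/30 - w₀x³/(6L) = 3·14·20·4/20 - 14·20²/30 - 14·4³/(6·20) = -392/15 kN·m
Load 3 — point force P=-15 kN at a=20/3 m (b=L-a=40/3):
  M_3 = Pb²(3a+b)x/L³ - Pab²/L²  [x≤a] = (-15)·(40/3)²·(3·(20/3)+(40/3))·4/20³ - (-15)·(20/3)·(40/3)²/20² = 0 kN·m
Superposition: M = Σ M_i = -161/6 kN·m ≈ -26.833333 kN·m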